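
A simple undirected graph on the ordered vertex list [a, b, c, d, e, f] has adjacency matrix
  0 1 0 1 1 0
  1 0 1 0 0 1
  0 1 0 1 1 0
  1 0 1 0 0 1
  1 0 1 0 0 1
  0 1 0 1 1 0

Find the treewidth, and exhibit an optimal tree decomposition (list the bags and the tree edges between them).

Each bag holds 4 vertices, so the decomposition has width 3, which upper-bounds the treewidth. For the lower bound: the 4 vertex sets {c,d}, {b,f}, {e}, {a} are disjoint, each induces a connected subgraph, and every pair is joined by at least one edge of G. Contracting each set to a single vertex therefore yields K_{4} as a minor, and since treewidth is minor-monotone, tw(G) ≥ tw(K_{4}) = 3. Therefore the treewidth is 3.

Treewidth 3.
Bags: B1 = {b, c, d, e}  B2 = {b, d, e, f}  B3 = {a, b, d, e}
Tree: B1–B2, B2–B3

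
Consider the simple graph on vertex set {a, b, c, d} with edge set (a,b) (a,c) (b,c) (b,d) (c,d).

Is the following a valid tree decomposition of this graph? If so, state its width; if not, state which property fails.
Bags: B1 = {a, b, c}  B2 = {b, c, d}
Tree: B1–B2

Every vertex of G appears in some bag (union = {a, b, c, d}); every edge is covered by a bag; and for each vertex v the set of bags containing v is connected in the bag tree. The decomposition is therefore valid. The largest bag has 3 vertices, so the width is 2.

Yes; width 2.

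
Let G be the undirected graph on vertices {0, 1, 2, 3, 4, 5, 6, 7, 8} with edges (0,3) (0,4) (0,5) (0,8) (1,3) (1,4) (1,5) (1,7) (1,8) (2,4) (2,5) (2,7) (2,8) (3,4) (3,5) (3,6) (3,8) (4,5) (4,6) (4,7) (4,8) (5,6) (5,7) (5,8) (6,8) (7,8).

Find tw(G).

A width-4 tree decomposition is:
Bags: B1 = {1, 4, 5, 7, 8}  B2 = {1, 3, 4, 5, 8}  B3 = {2, 4, 5, 7, 8}  B4 = {0, 3, 4, 5, 8}  B5 = {3, 4, 5, 6, 8}
Tree: B1–B2, B1–B3, B2–B4, B4–B5
Each bag holds 5 vertices, so the decomposition has width 4, which upper-bounds the treewidth. For the lower bound, the 5 vertices {2, 4, 5, 7, 8} are pairwise adjacent, and any tree decomposition puts a clique entirely inside one bag — forcing width ≥ 4. Hence tw(G) = 4 exactly.

4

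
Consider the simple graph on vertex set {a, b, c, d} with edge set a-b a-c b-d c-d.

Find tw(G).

A width-2 tree decomposition is:
Bags: B1 = {a, b, c}  B2 = {b, c, d}
Tree: B1–B2
Each bag holds 3 vertices, so the decomposition has width 2, which upper-bounds the treewidth. For the lower bound, G contains the cycle b–a–c–d–b, so G is not a forest; only forests have treewidth ≤ 1, hence tw(G) ≥ 2. Therefore the treewidth is 2.

2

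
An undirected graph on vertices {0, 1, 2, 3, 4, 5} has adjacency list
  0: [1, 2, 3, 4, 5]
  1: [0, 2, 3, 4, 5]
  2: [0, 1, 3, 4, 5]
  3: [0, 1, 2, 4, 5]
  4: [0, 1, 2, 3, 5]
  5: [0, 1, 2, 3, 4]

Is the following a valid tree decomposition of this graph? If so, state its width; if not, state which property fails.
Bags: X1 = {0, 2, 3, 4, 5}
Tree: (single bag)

A tree decomposition must satisfy three properties: every vertex lies in some bag; for every edge, both endpoints lie together in some bag; and for every vertex, the bags containing it form a connected subtree. Here vertex 1 appears in no bag, so the decomposition is invalid.

No — vertex 1 appears in no bag.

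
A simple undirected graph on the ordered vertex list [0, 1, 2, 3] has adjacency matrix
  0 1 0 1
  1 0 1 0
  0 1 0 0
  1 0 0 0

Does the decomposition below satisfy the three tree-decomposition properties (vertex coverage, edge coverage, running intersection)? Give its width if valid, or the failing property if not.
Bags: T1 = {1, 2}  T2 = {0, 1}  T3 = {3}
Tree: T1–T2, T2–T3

No — edge (0,3) lies in no bag.

A tree decomposition must satisfy three properties: every vertex lies in some bag; for every edge, both endpoints lie together in some bag; and for every vertex, the bags containing it form a connected subtree. Here edge (0,3) lies in no bag, so the decomposition is invalid.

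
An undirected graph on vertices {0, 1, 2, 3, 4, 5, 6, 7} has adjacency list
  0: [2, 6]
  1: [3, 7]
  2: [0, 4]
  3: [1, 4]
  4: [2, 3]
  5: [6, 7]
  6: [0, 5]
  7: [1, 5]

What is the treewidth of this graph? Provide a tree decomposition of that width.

The largest bag has 3 vertices, giving width 2; this decomposition certifies tw(G) ≤ 2. The edges 4–2–0–6–5–7–1–3–4 form a cycle, so G is not a tree and its treewidth is at least 2. The upper and lower bounds meet at 2, so that is the treewidth.

Treewidth 2.
One such decomposition:
Bags: B1 = {0, 2, 4}  B2 = {0, 4, 6}  B3 = {4, 5, 6}  B4 = {4, 5, 7}  B5 = {1, 4, 7}  B6 = {1, 3, 4}
Tree: B1–B2, B2–B3, B3–B4, B4–B5, B5–B6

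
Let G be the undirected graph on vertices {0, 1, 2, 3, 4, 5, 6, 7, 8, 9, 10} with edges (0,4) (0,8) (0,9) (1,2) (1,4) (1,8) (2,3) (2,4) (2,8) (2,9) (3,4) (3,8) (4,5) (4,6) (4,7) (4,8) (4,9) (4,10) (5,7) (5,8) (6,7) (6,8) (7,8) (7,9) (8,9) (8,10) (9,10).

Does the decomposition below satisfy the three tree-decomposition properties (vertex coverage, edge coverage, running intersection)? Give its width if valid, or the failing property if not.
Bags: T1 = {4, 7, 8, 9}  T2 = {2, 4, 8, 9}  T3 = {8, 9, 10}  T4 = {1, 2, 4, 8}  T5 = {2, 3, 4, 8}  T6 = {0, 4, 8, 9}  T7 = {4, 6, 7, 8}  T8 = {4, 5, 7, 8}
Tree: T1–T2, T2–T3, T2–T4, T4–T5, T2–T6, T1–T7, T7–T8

A tree decomposition must satisfy three properties: every vertex lies in some bag; for every edge, both endpoints lie together in some bag; and for every vertex, the bags containing it form a connected subtree. Here edge (4,10) lies in no bag, so the decomposition is invalid.

No — edge (4,10) lies in no bag.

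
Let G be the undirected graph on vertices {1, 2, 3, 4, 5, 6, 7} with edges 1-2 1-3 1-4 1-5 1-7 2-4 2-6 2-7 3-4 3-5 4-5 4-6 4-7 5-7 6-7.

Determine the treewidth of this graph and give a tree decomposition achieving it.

Every bag has size at most 4, so the width is 4 − 1 = 3 and tw(G) ≤ 3. Conversely, {1, 2, 4, 7} is a clique of size 4, and the vertices of any clique must share a bag in every tree decomposition; so some bag has ≥ 4 vertices and tw(G) ≥ 3. Hence tw(G) = 3 exactly.

Treewidth 3.
One optimal decomposition is:
Bags: B1 = {1, 2, 4, 7}  B2 = {1, 4, 5, 7}  B3 = {2, 4, 6, 7}  B4 = {1, 3, 4, 5}
Tree: B1–B2, B1–B3, B2–B4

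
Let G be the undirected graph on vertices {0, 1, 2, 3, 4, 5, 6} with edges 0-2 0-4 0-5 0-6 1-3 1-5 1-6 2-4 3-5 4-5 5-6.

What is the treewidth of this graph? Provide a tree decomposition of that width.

Each bag holds 3 vertices, so the decomposition has width 2, which upper-bounds the treewidth. Conversely, {0, 2, 4} is a clique of size 3, and the vertices of any clique must share a bag in every tree decomposition; so some bag has ≥ 3 vertices and tw(G) ≥ 2. Combining the bounds, tw(G) = 2.

Treewidth 2.
One optimal decomposition is:
Bags: B1 = {1, 3, 5}  B2 = {1, 5, 6}  B3 = {0, 5, 6}  B4 = {0, 4, 5}  B5 = {0, 2, 4}
Tree: B1–B2, B2–B3, B3–B4, B4–B5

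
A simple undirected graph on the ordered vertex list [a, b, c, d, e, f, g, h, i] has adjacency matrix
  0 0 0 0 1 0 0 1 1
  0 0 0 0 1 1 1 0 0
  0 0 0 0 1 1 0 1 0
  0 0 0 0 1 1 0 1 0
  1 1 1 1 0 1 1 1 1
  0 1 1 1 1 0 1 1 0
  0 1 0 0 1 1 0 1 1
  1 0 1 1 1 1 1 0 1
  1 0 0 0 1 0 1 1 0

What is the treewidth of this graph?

A width-3 tree decomposition is:
Bags: B1 = {c, e, f, h}  B2 = {e, f, g, h}  B3 = {e, g, h, i}  B4 = {b, e, f, g}  B5 = {a, e, h, i}  B6 = {d, e, f, h}
Tree: B1–B2, B2–B3, B2–B4, B3–B5, B1–B6
Each bag holds 4 vertices, so the decomposition has width 3, which upper-bounds the treewidth. On the other hand G contains the 4-clique {a, e, h, i}. A clique must lie in a single bag of any decomposition, so no decomposition can have width below 3. Hence tw(G) = 3 exactly.

3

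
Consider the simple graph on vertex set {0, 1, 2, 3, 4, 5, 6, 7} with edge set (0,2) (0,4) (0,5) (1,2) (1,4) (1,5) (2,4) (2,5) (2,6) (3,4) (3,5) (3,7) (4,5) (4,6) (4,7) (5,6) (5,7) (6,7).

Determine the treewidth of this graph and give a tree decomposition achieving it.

Every bag has size at most 4, so the width is 4 − 1 = 3 and tw(G) ≤ 3. Conversely, {0, 2, 4, 5} is a clique of size 4, and the vertices of any clique must share a bag in every tree decomposition; so some bag has ≥ 4 vertices and tw(G) ≥ 3. Combining the bounds, tw(G) = 3.

Treewidth 3.
One such decomposition:
Bags: B1 = {0, 2, 4, 5}  B2 = {2, 4, 5, 6}  B3 = {4, 5, 6, 7}  B4 = {1, 2, 4, 5}  B5 = {3, 4, 5, 7}
Tree: B1–B2, B2–B3, B2–B4, B3–B5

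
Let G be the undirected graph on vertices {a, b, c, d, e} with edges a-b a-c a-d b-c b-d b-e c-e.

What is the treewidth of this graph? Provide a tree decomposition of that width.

Treewidth 2.
One such decomposition:
Bags: B1 = {a, b, c}  B2 = {a, b, d}  B3 = {b, c, e}
Tree: B1–B2, B1–B3

Every bag has size at most 3, so the width is 3 − 1 = 2 and tw(G) ≤ 2. For the lower bound, the 3 vertices {a, b, d} are pairwise adjacent, and any tree decomposition puts a clique entirely inside one bag — forcing width ≥ 2. Therefore the treewidth is 2.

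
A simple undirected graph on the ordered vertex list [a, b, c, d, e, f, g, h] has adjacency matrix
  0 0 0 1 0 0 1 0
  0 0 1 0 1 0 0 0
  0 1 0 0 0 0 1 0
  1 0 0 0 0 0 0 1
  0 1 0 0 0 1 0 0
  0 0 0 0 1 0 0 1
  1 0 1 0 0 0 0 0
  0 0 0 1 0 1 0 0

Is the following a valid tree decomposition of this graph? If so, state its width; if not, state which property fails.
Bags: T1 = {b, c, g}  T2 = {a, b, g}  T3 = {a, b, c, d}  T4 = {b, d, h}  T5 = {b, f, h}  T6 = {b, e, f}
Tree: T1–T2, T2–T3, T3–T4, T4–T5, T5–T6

A tree decomposition must satisfy three properties: every vertex lies in some bag; for every edge, both endpoints lie together in some bag; and for every vertex, the bags containing it form a connected subtree. Here bags containing vertex c are not connected in the tree, so the decomposition is invalid.

No — bags containing vertex c are not connected in the tree.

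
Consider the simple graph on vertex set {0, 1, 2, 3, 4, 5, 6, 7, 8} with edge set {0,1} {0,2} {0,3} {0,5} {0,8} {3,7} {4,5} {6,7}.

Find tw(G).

1

A width-1 tree decomposition is:
Bags: B1 = {0, 3}  B2 = {0, 5}  B3 = {0, 2}  B4 = {3, 7}  B5 = {0, 1}  B6 = {0, 8}  B7 = {4, 5}  B8 = {6, 7}
Tree: B1–B2, B1–B3, B1–B4, B1–B5, B3–B6, B2–B7, B4–B8
The largest bag has 2 vertices, giving width 1; this decomposition certifies tw(G) ≤ 1. Any graph with an edge has treewidth ≥ 1, and G has the edge 3–0. Hence tw(G) = 1 exactly.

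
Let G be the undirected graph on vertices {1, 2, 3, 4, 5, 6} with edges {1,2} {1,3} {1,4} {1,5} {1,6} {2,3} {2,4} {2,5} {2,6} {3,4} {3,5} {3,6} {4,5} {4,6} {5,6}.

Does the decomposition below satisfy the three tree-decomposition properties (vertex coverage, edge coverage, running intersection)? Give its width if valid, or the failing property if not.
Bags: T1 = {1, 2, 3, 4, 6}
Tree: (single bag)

No — vertex 5 appears in no bag.

A tree decomposition must satisfy three properties: every vertex lies in some bag; for every edge, both endpoints lie together in some bag; and for every vertex, the bags containing it form a connected subtree. Here vertex 5 appears in no bag, so the decomposition is invalid.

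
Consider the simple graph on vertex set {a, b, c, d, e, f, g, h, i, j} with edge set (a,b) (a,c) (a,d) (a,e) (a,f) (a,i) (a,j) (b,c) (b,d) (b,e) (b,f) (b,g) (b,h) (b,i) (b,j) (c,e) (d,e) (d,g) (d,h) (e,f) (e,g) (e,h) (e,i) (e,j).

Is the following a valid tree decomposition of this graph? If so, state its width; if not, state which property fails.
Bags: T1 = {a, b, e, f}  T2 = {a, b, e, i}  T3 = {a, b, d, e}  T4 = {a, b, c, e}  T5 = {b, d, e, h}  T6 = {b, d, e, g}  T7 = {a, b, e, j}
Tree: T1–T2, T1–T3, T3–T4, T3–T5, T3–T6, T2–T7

Vertex coverage: the bags together contain {a, b, c, d, e, f, g, h, i, j}, the full vertex set. Edge coverage: each edge of G has both endpoints in at least one bag. Running intersection: for every vertex, the bags containing it form a connected subtree. All three properties hold, so this is a valid tree decomposition of width max|bag| − 1 = 3, and hence tw(G) ≤ 3.

Yes; width 3.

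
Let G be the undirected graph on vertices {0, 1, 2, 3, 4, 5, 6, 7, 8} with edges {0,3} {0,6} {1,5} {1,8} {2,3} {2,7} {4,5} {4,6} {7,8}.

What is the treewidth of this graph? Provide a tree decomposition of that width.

The largest bag has 3 vertices, giving width 2; this decomposition certifies tw(G) ≤ 2. The edges 4–5–1–8–7–2–3–0–6–4 form a cycle, so G is not a tree and its treewidth is at least 2. The upper and lower bounds meet at 2, so that is the treewidth.

Treewidth 2.
One optimal decomposition is:
Bags: B1 = {1, 4, 5}  B2 = {1, 4, 8}  B3 = {4, 7, 8}  B4 = {2, 4, 7}  B5 = {2, 3, 4}  B6 = {0, 3, 4}  B7 = {0, 4, 6}
Tree: B1–B2, B2–B3, B3–B4, B4–B5, B5–B6, B6–B7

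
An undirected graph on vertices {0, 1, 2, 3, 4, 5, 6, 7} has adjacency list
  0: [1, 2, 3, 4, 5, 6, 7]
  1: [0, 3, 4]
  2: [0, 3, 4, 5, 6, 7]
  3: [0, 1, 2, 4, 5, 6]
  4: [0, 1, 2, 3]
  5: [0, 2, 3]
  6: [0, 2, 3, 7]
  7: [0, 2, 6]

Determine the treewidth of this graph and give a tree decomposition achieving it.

Each bag holds 4 vertices, so the decomposition has width 3, which upper-bounds the treewidth. Conversely, {0, 1, 3, 4} is a clique of size 4, and the vertices of any clique must share a bag in every tree decomposition; so some bag has ≥ 4 vertices and tw(G) ≥ 3. The upper and lower bounds meet at 3, so that is the treewidth.

Treewidth 3.
One such decomposition:
Bags: B1 = {0, 2, 3, 4}  B2 = {0, 2, 3, 6}  B3 = {0, 2, 3, 5}  B4 = {0, 1, 3, 4}  B5 = {0, 2, 6, 7}
Tree: B1–B2, B2–B3, B1–B4, B2–B5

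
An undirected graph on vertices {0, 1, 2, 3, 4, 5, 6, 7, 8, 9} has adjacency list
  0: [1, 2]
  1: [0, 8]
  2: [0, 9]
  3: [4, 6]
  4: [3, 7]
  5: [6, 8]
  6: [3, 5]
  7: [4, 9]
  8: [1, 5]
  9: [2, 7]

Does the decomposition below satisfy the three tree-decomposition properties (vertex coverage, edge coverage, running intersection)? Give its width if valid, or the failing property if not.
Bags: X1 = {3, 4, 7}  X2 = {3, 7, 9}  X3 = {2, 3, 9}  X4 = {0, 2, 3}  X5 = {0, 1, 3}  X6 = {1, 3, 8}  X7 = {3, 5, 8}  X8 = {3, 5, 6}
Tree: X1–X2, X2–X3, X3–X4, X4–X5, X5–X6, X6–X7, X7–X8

Vertex coverage: the bags together contain {0, 1, 2, 3, 4, 5, 6, 7, 8, 9}, the full vertex set. Edge coverage: each edge of G has both endpoints in at least one bag. Running intersection: for every vertex, the bags containing it form a connected subtree. All three properties hold, so this is a valid tree decomposition of width max|bag| − 1 = 2, and hence tw(G) ≤ 2.

Yes; width 2.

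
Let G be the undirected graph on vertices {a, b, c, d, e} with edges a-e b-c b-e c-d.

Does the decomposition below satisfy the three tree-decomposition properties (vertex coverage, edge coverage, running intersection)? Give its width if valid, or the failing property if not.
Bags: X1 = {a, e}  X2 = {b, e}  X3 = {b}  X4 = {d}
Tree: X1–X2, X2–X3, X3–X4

A tree decomposition must satisfy three properties: every vertex lies in some bag; for every edge, both endpoints lie together in some bag; and for every vertex, the bags containing it form a connected subtree. Here vertex c appears in no bag, so the decomposition is invalid.

No — vertex c appears in no bag.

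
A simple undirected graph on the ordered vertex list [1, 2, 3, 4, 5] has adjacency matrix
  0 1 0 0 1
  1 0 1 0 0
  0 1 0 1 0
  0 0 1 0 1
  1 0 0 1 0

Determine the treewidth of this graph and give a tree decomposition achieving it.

The largest bag has 3 vertices, giving width 2; this decomposition certifies tw(G) ≤ 2. The edges 5–1–2–3–4–5 form a cycle, so G is not a tree and its treewidth is at least 2. Hence tw(G) = 2 exactly.

Treewidth 2.
One optimal decomposition is:
Bags: B1 = {1, 2, 5}  B2 = {2, 3, 5}  B3 = {3, 4, 5}
Tree: B1–B2, B2–B3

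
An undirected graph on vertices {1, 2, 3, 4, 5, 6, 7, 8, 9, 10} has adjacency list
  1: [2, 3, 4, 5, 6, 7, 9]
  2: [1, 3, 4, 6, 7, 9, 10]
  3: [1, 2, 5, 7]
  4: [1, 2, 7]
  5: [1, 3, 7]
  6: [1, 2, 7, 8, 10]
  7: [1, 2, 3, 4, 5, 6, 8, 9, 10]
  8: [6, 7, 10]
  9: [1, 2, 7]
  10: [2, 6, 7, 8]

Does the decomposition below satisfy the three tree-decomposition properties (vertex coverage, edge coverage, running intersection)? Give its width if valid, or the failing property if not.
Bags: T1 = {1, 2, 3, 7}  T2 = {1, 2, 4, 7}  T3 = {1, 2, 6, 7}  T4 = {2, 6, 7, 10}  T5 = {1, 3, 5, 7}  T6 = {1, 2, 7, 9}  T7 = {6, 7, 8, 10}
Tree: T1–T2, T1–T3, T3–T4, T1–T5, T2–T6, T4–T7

Yes; width 3.

Checking the three conditions: (i) the bags cover all of {1, 2, 3, 4, 5, 6, 7, 8, 9, 10}; (ii) for each edge, some bag contains both endpoints; (iii) the bags containing any fixed vertex form a subtree. All hold, so the decomposition is valid with width 4 − 1 = 3.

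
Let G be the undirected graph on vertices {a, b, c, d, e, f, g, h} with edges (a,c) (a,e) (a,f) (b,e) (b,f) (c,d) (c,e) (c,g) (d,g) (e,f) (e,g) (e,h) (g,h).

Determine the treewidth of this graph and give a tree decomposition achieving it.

Treewidth 2.
One optimal decomposition is:
Bags: B1 = {c, e, g}  B2 = {a, c, e}  B3 = {c, d, g}  B4 = {a, e, f}  B5 = {b, e, f}  B6 = {e, g, h}
Tree: B1–B2, B1–B3, B2–B4, B4–B5, B1–B6

Every bag has size at most 3, so the width is 3 − 1 = 2 and tw(G) ≤ 2. For the lower bound, the 3 vertices {c, d, g} are pairwise adjacent, and any tree decomposition puts a clique entirely inside one bag — forcing width ≥ 2. Therefore the treewidth is 2.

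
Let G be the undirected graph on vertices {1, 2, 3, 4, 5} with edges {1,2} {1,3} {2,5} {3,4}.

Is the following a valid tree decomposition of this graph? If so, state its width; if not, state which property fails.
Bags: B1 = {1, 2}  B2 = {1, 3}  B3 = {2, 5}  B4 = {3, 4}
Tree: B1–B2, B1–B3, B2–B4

Yes; width 1.

Vertex coverage: the bags together contain {1, 2, 3, 4, 5}, the full vertex set. Edge coverage: each edge of G has both endpoints in at least one bag. Running intersection: for every vertex, the bags containing it form a connected subtree. All three properties hold, so this is a valid tree decomposition of width max|bag| − 1 = 1, and hence tw(G) ≤ 1.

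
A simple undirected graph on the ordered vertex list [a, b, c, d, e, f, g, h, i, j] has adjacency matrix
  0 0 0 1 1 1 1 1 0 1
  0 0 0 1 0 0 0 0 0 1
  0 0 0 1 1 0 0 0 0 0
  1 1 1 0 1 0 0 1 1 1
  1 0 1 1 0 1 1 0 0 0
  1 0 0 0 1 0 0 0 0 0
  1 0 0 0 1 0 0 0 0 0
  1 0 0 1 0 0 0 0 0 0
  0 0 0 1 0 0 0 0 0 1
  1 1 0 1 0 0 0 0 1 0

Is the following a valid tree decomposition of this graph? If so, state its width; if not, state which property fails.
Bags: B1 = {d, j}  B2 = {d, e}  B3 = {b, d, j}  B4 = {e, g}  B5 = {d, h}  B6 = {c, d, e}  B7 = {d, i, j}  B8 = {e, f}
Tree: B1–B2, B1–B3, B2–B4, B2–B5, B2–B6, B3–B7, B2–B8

A tree decomposition must satisfy three properties: every vertex lies in some bag; for every edge, both endpoints lie together in some bag; and for every vertex, the bags containing it form a connected subtree. Here vertex a appears in no bag, so the decomposition is invalid.

No — vertex a appears in no bag.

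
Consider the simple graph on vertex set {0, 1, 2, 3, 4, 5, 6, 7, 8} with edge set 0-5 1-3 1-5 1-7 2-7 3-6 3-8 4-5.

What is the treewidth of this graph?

A width-1 tree decomposition is:
Bags: B1 = {0, 5}  B2 = {1, 5}  B3 = {1, 3}  B4 = {4, 5}  B5 = {1, 7}  B6 = {2, 7}  B7 = {3, 6}  B8 = {3, 8}
Tree: B1–B2, B2–B3, B1–B4, B3–B5, B5–B6, B3–B7, B3–B8
Every bag has size at most 2, so the width is 2 − 1 = 1 and tw(G) ≤ 1. Since G has at least one edge (e.g. 0–5), it is not an edgeless graph, so tw(G) ≥ 1. The upper and lower bounds meet at 1, so that is the treewidth.

1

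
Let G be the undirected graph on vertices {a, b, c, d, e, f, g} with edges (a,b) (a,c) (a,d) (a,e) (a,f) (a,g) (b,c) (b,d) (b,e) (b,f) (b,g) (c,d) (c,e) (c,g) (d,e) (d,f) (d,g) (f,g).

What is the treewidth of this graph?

A width-4 tree decomposition is:
Bags: B1 = {a, b, c, d, e}  B2 = {a, b, c, d, g}  B3 = {a, b, d, f, g}
Tree: B1–B2, B2–B3
Every bag has size at most 5, so the width is 5 − 1 = 4 and tw(G) ≤ 4. For the lower bound, the 5 vertices {a, b, c, d, g} are pairwise adjacent, and any tree decomposition puts a clique entirely inside one bag — forcing width ≥ 4. Combining the bounds, tw(G) = 4.

4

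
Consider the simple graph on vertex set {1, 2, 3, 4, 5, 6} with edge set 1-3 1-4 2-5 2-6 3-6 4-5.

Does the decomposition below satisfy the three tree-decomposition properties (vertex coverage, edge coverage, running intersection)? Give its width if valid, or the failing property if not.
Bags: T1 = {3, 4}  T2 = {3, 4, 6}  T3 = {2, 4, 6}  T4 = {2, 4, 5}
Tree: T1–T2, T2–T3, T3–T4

No — vertex 1 appears in no bag.

A tree decomposition must satisfy three properties: every vertex lies in some bag; for every edge, both endpoints lie together in some bag; and for every vertex, the bags containing it form a connected subtree. Here vertex 1 appears in no bag, so the decomposition is invalid.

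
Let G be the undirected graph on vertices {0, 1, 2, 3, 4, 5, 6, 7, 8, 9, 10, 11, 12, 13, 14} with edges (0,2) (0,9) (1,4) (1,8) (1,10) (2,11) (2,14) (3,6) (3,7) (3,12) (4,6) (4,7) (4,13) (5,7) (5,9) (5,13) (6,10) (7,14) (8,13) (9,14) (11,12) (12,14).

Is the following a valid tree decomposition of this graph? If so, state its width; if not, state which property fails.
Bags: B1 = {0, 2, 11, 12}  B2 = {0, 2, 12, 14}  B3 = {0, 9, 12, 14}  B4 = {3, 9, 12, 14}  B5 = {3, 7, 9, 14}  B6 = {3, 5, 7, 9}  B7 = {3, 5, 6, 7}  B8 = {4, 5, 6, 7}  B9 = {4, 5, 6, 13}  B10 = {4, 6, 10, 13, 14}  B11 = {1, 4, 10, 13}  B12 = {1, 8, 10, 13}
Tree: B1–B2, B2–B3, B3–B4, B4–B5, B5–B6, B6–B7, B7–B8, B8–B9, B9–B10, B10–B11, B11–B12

No — bags containing vertex 14 are not connected in the tree.

A tree decomposition must satisfy three properties: every vertex lies in some bag; for every edge, both endpoints lie together in some bag; and for every vertex, the bags containing it form a connected subtree. Here bags containing vertex 14 are not connected in the tree, so the decomposition is invalid.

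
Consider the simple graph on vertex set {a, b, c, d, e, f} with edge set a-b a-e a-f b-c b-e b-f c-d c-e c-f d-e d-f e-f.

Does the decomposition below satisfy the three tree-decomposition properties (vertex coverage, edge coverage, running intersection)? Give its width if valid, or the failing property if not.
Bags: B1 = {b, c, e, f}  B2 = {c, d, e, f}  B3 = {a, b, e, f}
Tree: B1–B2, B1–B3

Vertex coverage: the bags together contain {a, b, c, d, e, f}, the full vertex set. Edge coverage: each edge of G has both endpoints in at least one bag. Running intersection: for every vertex, the bags containing it form a connected subtree. All three properties hold, so this is a valid tree decomposition of width max|bag| − 1 = 3, and hence tw(G) ≤ 3.

Yes; width 3.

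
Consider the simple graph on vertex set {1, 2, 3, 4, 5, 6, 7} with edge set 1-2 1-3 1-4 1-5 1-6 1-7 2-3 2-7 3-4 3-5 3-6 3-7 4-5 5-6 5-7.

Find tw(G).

3

A width-3 tree decomposition is:
Bags: B1 = {1, 3, 5, 7}  B2 = {1, 3, 4, 5}  B3 = {1, 2, 3, 7}  B4 = {1, 3, 5, 6}
Tree: B1–B2, B1–B3, B2–B4
Each bag holds 4 vertices, so the decomposition has width 3, which upper-bounds the treewidth. Conversely, {1, 2, 3, 7} is a clique of size 4, and the vertices of any clique must share a bag in every tree decomposition; so some bag has ≥ 4 vertices and tw(G) ≥ 3. The upper and lower bounds meet at 3, so that is the treewidth.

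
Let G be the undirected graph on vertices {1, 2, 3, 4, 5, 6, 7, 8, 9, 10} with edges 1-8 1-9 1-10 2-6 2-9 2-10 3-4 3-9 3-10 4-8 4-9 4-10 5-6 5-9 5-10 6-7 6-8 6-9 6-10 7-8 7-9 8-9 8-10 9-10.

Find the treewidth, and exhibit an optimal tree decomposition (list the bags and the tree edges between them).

The largest bag has 4 vertices, giving width 3; this decomposition certifies tw(G) ≤ 3. On the other hand G contains the 4-clique {1, 8, 9, 10}. A clique must lie in a single bag of any decomposition, so no decomposition can have width below 3. Hence tw(G) = 3 exactly.

Treewidth 3.
One such decomposition:
Bags: B1 = {5, 6, 9, 10}  B2 = {6, 8, 9, 10}  B3 = {4, 8, 9, 10}  B4 = {2, 6, 9, 10}  B5 = {1, 8, 9, 10}  B6 = {3, 4, 9, 10}  B7 = {6, 7, 8, 9}
Tree: B1–B2, B2–B3, B1–B4, B2–B5, B3–B6, B2–B7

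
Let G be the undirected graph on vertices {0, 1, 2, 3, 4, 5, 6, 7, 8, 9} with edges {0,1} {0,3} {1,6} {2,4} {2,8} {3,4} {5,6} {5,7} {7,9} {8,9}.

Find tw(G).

2

A width-2 tree decomposition is:
Bags: B1 = {5, 6, 7}  B2 = {1, 6, 7}  B3 = {0, 1, 7}  B4 = {0, 3, 7}  B5 = {3, 4, 7}  B6 = {2, 4, 7}  B7 = {2, 7, 8}  B8 = {7, 8, 9}
Tree: B1–B2, B2–B3, B3–B4, B4–B5, B5–B6, B6–B7, B7–B8
Every bag has size at most 3, so the width is 3 − 1 = 2 and tw(G) ≤ 2. For the lower bound, G contains the cycle 7–5–6–1–0–3–4–2–8–9–7, so G is not a forest; only forests have treewidth ≤ 1, hence tw(G) ≥ 2. Therefore the treewidth is 2.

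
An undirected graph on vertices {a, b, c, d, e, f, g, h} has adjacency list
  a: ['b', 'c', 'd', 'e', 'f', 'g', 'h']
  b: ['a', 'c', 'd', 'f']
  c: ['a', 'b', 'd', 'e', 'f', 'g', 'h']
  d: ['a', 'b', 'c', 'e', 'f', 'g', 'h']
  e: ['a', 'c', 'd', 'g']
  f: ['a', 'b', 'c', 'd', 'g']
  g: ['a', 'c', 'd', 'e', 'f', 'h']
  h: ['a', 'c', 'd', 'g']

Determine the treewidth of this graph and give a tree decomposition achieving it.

The largest bag has 5 vertices, giving width 4; this decomposition certifies tw(G) ≤ 4. Conversely, {a, c, d, e, g} is a clique of size 5, and the vertices of any clique must share a bag in every tree decomposition; so some bag has ≥ 5 vertices and tw(G) ≥ 4. Hence tw(G) = 4 exactly.

Treewidth 4.
Bags: B1 = {a, b, c, d, f}  B2 = {a, c, d, f, g}  B3 = {a, c, d, e, g}  B4 = {a, c, d, g, h}
Tree: B1–B2, B2–B3, B2–B4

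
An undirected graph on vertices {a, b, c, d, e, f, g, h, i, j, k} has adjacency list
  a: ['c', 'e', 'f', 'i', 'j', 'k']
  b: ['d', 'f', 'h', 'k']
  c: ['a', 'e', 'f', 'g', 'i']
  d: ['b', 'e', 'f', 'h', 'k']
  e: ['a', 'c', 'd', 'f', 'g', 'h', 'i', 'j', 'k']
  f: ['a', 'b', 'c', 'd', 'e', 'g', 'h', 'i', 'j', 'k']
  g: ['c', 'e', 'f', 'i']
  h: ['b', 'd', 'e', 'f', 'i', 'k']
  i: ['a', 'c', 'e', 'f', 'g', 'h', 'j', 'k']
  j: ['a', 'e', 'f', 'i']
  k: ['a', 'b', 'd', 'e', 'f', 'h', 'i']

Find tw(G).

A width-4 tree decomposition is:
Bags: B1 = {a, e, f, i, k}  B2 = {a, c, e, f, i}  B3 = {e, f, h, i, k}  B4 = {a, e, f, i, j}  B5 = {d, e, f, h, k}  B6 = {b, d, f, h, k}  B7 = {c, e, f, g, i}
Tree: B1–B2, B1–B3, B2–B4, B3–B5, B5–B6, B2–B7
Each bag holds 5 vertices, so the decomposition has width 4, which upper-bounds the treewidth. Conversely, {d, e, f, h, k} is a clique of size 5, and the vertices of any clique must share a bag in every tree decomposition; so some bag has ≥ 5 vertices and tw(G) ≥ 4. The upper and lower bounds meet at 4, so that is the treewidth.

4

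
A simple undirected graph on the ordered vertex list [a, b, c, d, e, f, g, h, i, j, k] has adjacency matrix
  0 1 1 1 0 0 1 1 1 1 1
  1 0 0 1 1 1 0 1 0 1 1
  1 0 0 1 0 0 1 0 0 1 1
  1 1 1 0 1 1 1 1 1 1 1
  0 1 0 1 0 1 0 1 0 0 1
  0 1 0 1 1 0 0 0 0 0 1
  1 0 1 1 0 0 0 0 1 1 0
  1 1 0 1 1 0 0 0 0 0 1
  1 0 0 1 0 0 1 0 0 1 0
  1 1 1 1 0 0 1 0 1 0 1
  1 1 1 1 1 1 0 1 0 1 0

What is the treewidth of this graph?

A width-4 tree decomposition is:
Bags: B1 = {a, b, d, h, k}  B2 = {a, b, d, j, k}  B3 = {a, c, d, j, k}  B4 = {a, c, d, g, j}  B5 = {a, d, g, i, j}  B6 = {b, d, e, h, k}  B7 = {b, d, e, f, k}
Tree: B1–B2, B2–B3, B3–B4, B4–B5, B1–B6, B6–B7
Each bag holds 5 vertices, so the decomposition has width 4, which upper-bounds the treewidth. Conversely, {a, c, d, g, j} is a clique of size 5, and the vertices of any clique must share a bag in every tree decomposition; so some bag has ≥ 5 vertices and tw(G) ≥ 4. Therefore the treewidth is 4.

4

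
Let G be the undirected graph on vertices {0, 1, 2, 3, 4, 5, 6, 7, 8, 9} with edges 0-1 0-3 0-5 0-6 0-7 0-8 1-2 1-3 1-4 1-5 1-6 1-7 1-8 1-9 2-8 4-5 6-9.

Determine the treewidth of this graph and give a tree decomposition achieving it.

Every bag has size at most 3, so the width is 3 − 1 = 2 and tw(G) ≤ 2. For the lower bound, the 3 vertices {0, 1, 3} are pairwise adjacent, and any tree decomposition puts a clique entirely inside one bag — forcing width ≥ 2. Hence tw(G) = 2 exactly.

Treewidth 2.
One such decomposition:
Bags: B1 = {0, 1, 5}  B2 = {0, 1, 8}  B3 = {0, 1, 3}  B4 = {1, 2, 8}  B5 = {1, 4, 5}  B6 = {0, 1, 6}  B7 = {1, 6, 9}  B8 = {0, 1, 7}
Tree: B1–B2, B2–B3, B2–B4, B1–B5, B2–B6, B6–B7, B6–B8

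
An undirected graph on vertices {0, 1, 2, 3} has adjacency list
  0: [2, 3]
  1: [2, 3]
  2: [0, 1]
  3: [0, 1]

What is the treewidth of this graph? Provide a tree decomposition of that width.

Each bag holds 3 vertices, so the decomposition has width 2, which upper-bounds the treewidth. For the lower bound, G contains the cycle 0–3–1–2–0, so G is not a forest; only forests have treewidth ≤ 1, hence tw(G) ≥ 2. The upper and lower bounds meet at 2, so that is the treewidth.

Treewidth 2.
Bags: B1 = {0, 1, 3}  B2 = {0, 1, 2}
Tree: B1–B2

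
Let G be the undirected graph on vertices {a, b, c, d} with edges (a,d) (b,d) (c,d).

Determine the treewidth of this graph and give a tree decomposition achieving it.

The largest bag has 2 vertices, giving width 1; this decomposition certifies tw(G) ≤ 1. Any graph with an edge has treewidth ≥ 1, and G has the edge d–c. Therefore the treewidth is 1.

Treewidth 1.
Bags: B1 = {c, d}  B2 = {b, d}  B3 = {a, d}
Tree: B1–B2, B2–B3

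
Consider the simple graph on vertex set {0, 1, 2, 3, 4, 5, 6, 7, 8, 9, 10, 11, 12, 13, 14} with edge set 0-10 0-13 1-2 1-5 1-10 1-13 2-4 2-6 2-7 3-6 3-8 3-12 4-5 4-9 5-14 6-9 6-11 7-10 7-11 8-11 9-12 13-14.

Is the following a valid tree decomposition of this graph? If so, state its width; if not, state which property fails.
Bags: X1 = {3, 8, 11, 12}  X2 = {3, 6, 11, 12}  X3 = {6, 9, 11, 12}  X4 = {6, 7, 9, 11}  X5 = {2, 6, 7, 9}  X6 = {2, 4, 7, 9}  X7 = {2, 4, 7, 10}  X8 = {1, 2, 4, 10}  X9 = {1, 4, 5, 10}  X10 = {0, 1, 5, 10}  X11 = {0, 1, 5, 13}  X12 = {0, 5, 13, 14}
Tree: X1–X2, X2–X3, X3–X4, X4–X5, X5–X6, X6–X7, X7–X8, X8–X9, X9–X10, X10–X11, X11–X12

Checking the three conditions: (i) the bags cover all of {0, 1, 2, 3, 4, 5, 6, 7, 8, 9, 10, 11, 12, 13, 14}; (ii) for each edge, some bag contains both endpoints; (iii) the bags containing any fixed vertex form a subtree. All hold, so the decomposition is valid with width 4 − 1 = 3.

Yes; width 3.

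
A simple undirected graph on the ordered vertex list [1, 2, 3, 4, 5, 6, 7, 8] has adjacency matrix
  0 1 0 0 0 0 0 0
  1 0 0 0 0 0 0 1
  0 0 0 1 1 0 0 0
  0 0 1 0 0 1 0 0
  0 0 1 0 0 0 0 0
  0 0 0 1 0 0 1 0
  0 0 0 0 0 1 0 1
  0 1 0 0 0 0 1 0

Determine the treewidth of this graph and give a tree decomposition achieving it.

Every bag has size at most 2, so the width is 2 − 1 = 1 and tw(G) ≤ 1. Since G has at least one edge (e.g. 5–3), it is not an edgeless graph, so tw(G) ≥ 1. Combining the bounds, tw(G) = 1.

Treewidth 1.
One such decomposition:
Bags: B1 = {3, 5}  B2 = {3, 4}  B3 = {4, 6}  B4 = {6, 7}  B5 = {7, 8}  B6 = {2, 8}  B7 = {1, 2}
Tree: B1–B2, B2–B3, B3–B4, B4–B5, B5–B6, B6–B7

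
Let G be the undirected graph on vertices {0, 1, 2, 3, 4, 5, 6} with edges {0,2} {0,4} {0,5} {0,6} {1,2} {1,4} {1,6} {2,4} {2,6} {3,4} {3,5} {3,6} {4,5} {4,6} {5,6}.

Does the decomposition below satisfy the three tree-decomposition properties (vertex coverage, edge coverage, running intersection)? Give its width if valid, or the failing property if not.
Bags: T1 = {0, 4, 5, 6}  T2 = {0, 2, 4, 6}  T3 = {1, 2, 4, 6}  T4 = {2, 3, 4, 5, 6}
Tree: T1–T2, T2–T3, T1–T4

A tree decomposition must satisfy three properties: every vertex lies in some bag; for every edge, both endpoints lie together in some bag; and for every vertex, the bags containing it form a connected subtree. Here bags containing vertex 2 are not connected in the tree, so the decomposition is invalid.

No — bags containing vertex 2 are not connected in the tree.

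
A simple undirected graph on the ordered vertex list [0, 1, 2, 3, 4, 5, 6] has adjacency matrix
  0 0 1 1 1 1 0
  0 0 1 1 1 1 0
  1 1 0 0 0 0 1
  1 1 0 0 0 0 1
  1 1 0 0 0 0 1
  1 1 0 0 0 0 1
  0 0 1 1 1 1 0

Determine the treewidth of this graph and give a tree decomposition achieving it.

Treewidth 3.
Bags: B1 = {0, 1, 5, 6}  B2 = {0, 1, 4, 6}  B3 = {0, 1, 3, 6}  B4 = {0, 1, 2, 6}
Tree: B1–B2, B2–B3, B3–B4

Every bag has size at most 4, so the width is 4 − 1 = 3 and tw(G) ≤ 3. For the lower bound: the 4 vertex sets {5,6}, {0,4}, {1}, {3} are disjoint, each induces a connected subgraph, and every pair is joined by at least one edge of G. Contracting each set to a single vertex therefore yields K_{4} as a minor, and since treewidth is minor-monotone, tw(G) ≥ tw(K_{4}) = 3. Combining the bounds, tw(G) = 3.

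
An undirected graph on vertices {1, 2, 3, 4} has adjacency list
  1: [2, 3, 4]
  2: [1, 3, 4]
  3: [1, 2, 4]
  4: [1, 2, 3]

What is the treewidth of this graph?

3

A width-3 tree decomposition is:
Bags: B1 = {1, 2, 3, 4}
Tree: (single bag)
A single bag containing all 4 vertices is trivially a valid decomposition of width 3. Conversely, {1, 2, 3, 4} is a clique of size 4, and the vertices of any clique must share a bag in every tree decomposition; so some bag has ≥ 4 vertices and tw(G) ≥ 3. Hence tw(G) = 3 exactly.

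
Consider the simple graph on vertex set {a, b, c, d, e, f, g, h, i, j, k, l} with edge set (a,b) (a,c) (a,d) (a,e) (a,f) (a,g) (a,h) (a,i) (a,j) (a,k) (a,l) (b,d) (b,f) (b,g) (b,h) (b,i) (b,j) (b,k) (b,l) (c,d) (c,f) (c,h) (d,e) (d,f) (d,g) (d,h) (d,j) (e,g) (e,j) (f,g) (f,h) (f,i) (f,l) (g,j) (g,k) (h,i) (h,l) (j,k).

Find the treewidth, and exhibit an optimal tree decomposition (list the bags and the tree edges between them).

Every bag has size at most 5, so the width is 5 − 1 = 4 and tw(G) ≤ 4. Conversely, {a, d, e, g, j} is a clique of size 5, and the vertices of any clique must share a bag in every tree decomposition; so some bag has ≥ 5 vertices and tw(G) ≥ 4. Therefore the treewidth is 4.

Treewidth 4.
One such decomposition:
Bags: B1 = {a, b, f, h, i}  B2 = {a, b, d, f, h}  B3 = {a, c, d, f, h}  B4 = {a, b, d, f, g}  B5 = {a, b, d, g, j}  B6 = {a, b, f, h, l}  B7 = {a, b, g, j, k}  B8 = {a, d, e, g, j}
Tree: B1–B2, B2–B3, B2–B4, B4–B5, B2–B6, B5–B7, B5–B8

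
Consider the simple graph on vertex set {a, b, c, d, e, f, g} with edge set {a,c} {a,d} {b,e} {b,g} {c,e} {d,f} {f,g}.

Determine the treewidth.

2

A width-2 tree decomposition is:
Bags: B1 = {a, c, e}  B2 = {a, b, e}  B3 = {a, b, g}  B4 = {a, f, g}  B5 = {a, d, f}
Tree: B1–B2, B2–B3, B3–B4, B4–B5
Each bag holds 3 vertices, so the decomposition has width 2, which upper-bounds the treewidth. Since a–c–e–b–g–f–d–a is a cycle in G, G is not acyclic. Forests are exactly the graphs of treewidth ≤ 1, so tw(G) ≥ 2. Hence tw(G) = 2 exactly.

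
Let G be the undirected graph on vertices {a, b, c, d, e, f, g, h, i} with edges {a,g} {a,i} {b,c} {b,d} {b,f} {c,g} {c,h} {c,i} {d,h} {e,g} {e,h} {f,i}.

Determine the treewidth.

3

A width-3 tree decomposition is:
Bags: B1 = {b, d, f, i}  B2 = {b, c, d, i}  B3 = {c, d, h, i}  B4 = {a, c, h, i}  B5 = {a, c, g, h}  B6 = {a, e, g, h}
Tree: B1–B2, B2–B3, B3–B4, B4–B5, B5–B6
Every bag has size at most 4, so the width is 4 − 1 = 3 and tw(G) ≤ 3. For the lower bound: the 4 vertex sets {b,d,f}, {i}, {c}, {a,e,g,h} are disjoint, each induces a connected subgraph, and every pair is joined by at least one edge of G. Contracting each set to a single vertex therefore yields K_{4} as a minor, and since treewidth is minor-monotone, tw(G) ≥ tw(K_{4}) = 3. Combining the bounds, tw(G) = 3.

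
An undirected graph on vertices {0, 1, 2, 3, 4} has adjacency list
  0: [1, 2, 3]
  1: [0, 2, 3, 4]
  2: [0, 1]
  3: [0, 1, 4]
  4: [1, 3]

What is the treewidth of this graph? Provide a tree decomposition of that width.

Every bag has size at most 3, so the width is 3 − 1 = 2 and tw(G) ≤ 2. For the lower bound, the 3 vertices {0, 1, 2} are pairwise adjacent, and any tree decomposition puts a clique entirely inside one bag — forcing width ≥ 2. Therefore the treewidth is 2.

Treewidth 2.
One optimal decomposition is:
Bags: B1 = {0, 1, 2}  B2 = {0, 1, 3}  B3 = {1, 3, 4}
Tree: B1–B2, B2–B3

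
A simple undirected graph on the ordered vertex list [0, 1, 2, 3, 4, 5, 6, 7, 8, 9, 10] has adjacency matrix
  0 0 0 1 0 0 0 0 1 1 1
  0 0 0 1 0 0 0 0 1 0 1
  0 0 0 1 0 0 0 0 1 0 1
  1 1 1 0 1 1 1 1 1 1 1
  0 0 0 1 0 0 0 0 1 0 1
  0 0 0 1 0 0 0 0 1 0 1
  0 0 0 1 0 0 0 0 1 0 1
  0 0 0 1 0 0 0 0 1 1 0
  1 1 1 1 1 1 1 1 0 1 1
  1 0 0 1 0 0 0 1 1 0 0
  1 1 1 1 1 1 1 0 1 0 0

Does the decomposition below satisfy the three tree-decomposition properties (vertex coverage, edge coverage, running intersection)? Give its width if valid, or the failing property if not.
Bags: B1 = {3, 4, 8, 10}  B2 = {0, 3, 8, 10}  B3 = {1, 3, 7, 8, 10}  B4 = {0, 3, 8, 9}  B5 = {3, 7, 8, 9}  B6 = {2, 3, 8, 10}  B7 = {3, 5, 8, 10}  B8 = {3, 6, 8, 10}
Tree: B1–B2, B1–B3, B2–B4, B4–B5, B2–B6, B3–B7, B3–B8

A tree decomposition must satisfy three properties: every vertex lies in some bag; for every edge, both endpoints lie together in some bag; and for every vertex, the bags containing it form a connected subtree. Here bags containing vertex 7 are not connected in the tree, so the decomposition is invalid.

No — bags containing vertex 7 are not connected in the tree.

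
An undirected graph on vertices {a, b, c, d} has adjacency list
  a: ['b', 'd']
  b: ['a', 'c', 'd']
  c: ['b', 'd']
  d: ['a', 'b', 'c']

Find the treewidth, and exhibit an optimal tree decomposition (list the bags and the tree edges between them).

The largest bag has 3 vertices, giving width 2; this decomposition certifies tw(G) ≤ 2. For the lower bound, the 3 vertices {b, c, d} are pairwise adjacent, and any tree decomposition puts a clique entirely inside one bag — forcing width ≥ 2. Combining the bounds, tw(G) = 2.

Treewidth 2.
Bags: B1 = {b, c, d}  B2 = {a, b, d}
Tree: B1–B2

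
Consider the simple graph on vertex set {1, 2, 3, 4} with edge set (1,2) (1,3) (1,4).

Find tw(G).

1

A width-1 tree decomposition is:
Bags: B1 = {1, 3}  B2 = {1, 4}  B3 = {1, 2}
Tree: B1–B2, B1–B3
Each bag holds 2 vertices, so the decomposition has width 1, which upper-bounds the treewidth. Since G has at least one edge (e.g. 3–1), it is not an edgeless graph, so tw(G) ≥ 1. Hence tw(G) = 1 exactly.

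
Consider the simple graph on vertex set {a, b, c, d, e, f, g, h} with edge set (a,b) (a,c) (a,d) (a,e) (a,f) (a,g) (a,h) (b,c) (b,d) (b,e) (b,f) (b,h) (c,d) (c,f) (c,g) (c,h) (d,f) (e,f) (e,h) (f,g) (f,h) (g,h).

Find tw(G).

4

A width-4 tree decomposition is:
Bags: B1 = {a, b, c, f, h}  B2 = {a, b, e, f, h}  B3 = {a, c, f, g, h}  B4 = {a, b, c, d, f}
Tree: B1–B2, B1–B3, B1–B4
Each bag holds 5 vertices, so the decomposition has width 4, which upper-bounds the treewidth. Conversely, {a, b, c, d, f} is a clique of size 5, and the vertices of any clique must share a bag in every tree decomposition; so some bag has ≥ 5 vertices and tw(G) ≥ 4. Combining the bounds, tw(G) = 4.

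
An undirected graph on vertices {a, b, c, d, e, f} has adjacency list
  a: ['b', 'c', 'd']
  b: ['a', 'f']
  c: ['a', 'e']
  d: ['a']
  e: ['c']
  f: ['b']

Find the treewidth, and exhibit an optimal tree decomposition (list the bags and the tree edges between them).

Each bag holds 2 vertices, so the decomposition has width 1, which upper-bounds the treewidth. Since G has at least one edge (e.g. a–b), it is not an edgeless graph, so tw(G) ≥ 1. Combining the bounds, tw(G) = 1.

Treewidth 1.
One optimal decomposition is:
Bags: B1 = {a, b}  B2 = {b, f}  B3 = {a, d}  B4 = {a, c}  B5 = {c, e}
Tree: B1–B2, B1–B3, B1–B4, B4–B5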